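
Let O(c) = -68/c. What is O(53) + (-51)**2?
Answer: 137785/53 ≈ 2599.7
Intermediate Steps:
O(53) + (-51)**2 = -68/53 + (-51)**2 = -68*1/53 + 2601 = -68/53 + 2601 = 137785/53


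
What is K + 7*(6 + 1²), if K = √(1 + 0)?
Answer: 50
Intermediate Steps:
K = 1 (K = √1 = 1)
K + 7*(6 + 1²) = 1 + 7*(6 + 1²) = 1 + 7*(6 + 1) = 1 + 7*7 = 1 + 49 = 50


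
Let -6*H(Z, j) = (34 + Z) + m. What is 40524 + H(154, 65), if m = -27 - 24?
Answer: 243007/6 ≈ 40501.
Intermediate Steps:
m = -51
H(Z, j) = 17/6 - Z/6 (H(Z, j) = -((34 + Z) - 51)/6 = -(-17 + Z)/6 = 17/6 - Z/6)
40524 + H(154, 65) = 40524 + (17/6 - 1/6*154) = 40524 + (17/6 - 77/3) = 40524 - 137/6 = 243007/6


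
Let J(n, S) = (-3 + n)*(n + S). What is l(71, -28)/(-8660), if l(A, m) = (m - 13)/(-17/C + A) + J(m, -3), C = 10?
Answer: -665563/6001380 ≈ -0.11090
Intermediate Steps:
J(n, S) = (-3 + n)*(S + n)
l(A, m) = 9 + m² - 6*m + (-13 + m)/(-17/10 + A) (l(A, m) = (m - 13)/(-17/10 + A) + (m² - 3*(-3) - 3*m - 3*m) = (-13 + m)/(-17*⅒ + A) + (m² + 9 - 3*m - 3*m) = (-13 + m)/(-17/10 + A) + (9 + m² - 6*m) = 9 + m² - 6*m + (-13 + m)/(-17/10 + A))
l(71, -28)/(-8660) = ((-283 - 17*(-28)² + 112*(-28) + 10*71*(9 + (-28)² - 6*(-28)))/(-17 + 10*71))/(-8660) = ((-283 - 17*784 - 3136 + 10*71*(9 + 784 + 168))/(-17 + 710))*(-1/8660) = ((-283 - 13328 - 3136 + 10*71*961)/693)*(-1/8660) = ((-283 - 13328 - 3136 + 682310)/693)*(-1/8660) = ((1/693)*665563)*(-1/8660) = (665563/693)*(-1/8660) = -665563/6001380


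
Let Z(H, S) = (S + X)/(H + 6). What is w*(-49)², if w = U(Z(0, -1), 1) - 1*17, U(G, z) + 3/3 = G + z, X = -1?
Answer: -124852/3 ≈ -41617.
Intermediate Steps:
Z(H, S) = (-1 + S)/(6 + H) (Z(H, S) = (S - 1)/(H + 6) = (-1 + S)/(6 + H))
U(G, z) = -1 + G + z (U(G, z) = -1 + (G + z) = -1 + G + z)
w = -52/3 (w = (-1 + (-1 - 1)/(6 + 0) + 1) - 1*17 = (-1 - 2/6 + 1) - 17 = (-1 + (⅙)*(-2) + 1) - 17 = (-1 - ⅓ + 1) - 17 = -⅓ - 17 = -52/3 ≈ -17.333)
w*(-49)² = -52/3*(-49)² = -52/3*2401 = -124852/3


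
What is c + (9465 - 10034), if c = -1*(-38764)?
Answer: 38195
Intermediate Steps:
c = 38764
c + (9465 - 10034) = 38764 + (9465 - 10034) = 38764 - 569 = 38195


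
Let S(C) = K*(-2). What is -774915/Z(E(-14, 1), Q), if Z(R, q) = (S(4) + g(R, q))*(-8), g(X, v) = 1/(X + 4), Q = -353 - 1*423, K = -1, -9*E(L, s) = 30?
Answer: 774915/28 ≈ 27676.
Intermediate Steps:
E(L, s) = -10/3 (E(L, s) = -1/9*30 = -10/3)
S(C) = 2 (S(C) = -1*(-2) = 2)
Q = -776 (Q = -353 - 423 = -776)
g(X, v) = 1/(4 + X)
Z(R, q) = -16 - 8/(4 + R) (Z(R, q) = (2 + 1/(4 + R))*(-8) = -16 - 8/(4 + R))
-774915/Z(E(-14, 1), Q) = -774915*(4 - 10/3)/(8*(-9 - 2*(-10/3))) = -774915*1/(12*(-9 + 20/3)) = -774915/(8*(3/2)*(-7/3)) = -774915/(-28) = -774915*(-1/28) = 774915/28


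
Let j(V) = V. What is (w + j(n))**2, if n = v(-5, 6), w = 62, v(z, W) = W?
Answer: 4624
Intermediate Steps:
n = 6
(w + j(n))**2 = (62 + 6)**2 = 68**2 = 4624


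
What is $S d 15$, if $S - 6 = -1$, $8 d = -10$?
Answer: $- \frac{375}{4} \approx -93.75$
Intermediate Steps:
$d = - \frac{5}{4}$ ($d = \frac{1}{8} \left(-10\right) = - \frac{5}{4} \approx -1.25$)
$S = 5$ ($S = 6 - 1 = 5$)
$S d 15 = 5 \left(- \frac{5}{4}\right) 15 = \left(- \frac{25}{4}\right) 15 = - \frac{375}{4}$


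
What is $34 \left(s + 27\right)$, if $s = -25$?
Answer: $68$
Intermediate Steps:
$34 \left(s + 27\right) = 34 \left(-25 + 27\right) = 34 \cdot 2 = 68$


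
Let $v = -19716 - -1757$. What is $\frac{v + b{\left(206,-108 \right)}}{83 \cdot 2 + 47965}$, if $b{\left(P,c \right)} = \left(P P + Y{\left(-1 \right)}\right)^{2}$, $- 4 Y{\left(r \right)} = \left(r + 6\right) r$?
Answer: $\frac{28814435657}{770096} \approx 37417.0$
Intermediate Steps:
$v = -17959$ ($v = -19716 + 1757 = -17959$)
$Y{\left(r \right)} = - \frac{r \left(6 + r\right)}{4}$ ($Y{\left(r \right)} = - \frac{\left(r + 6\right) r}{4} = - \frac{\left(6 + r\right) r}{4} = - \frac{r \left(6 + r\right)}{4}$)
$b{\left(P,c \right)} = \left(\frac{5}{4} + P^{2}\right)^{2}$ ($b{\left(P,c \right)} = \left(P P - - \frac{6 - 1}{4}\right)^{2} = \left(P^{2} - \left(- \frac{1}{4}\right) 5\right)^{2} = \left(P^{2} + \frac{5}{4}\right)^{2} = \left(\frac{5}{4} + P^{2}\right)^{2}$)
$\frac{v + b{\left(206,-108 \right)}}{83 \cdot 2 + 47965} = \frac{-17959 + \frac{\left(5 + 4 \cdot 206^{2}\right)^{2}}{16}}{83 \cdot 2 + 47965} = \frac{-17959 + \frac{\left(5 + 4 \cdot 42436\right)^{2}}{16}}{166 + 47965} = \frac{-17959 + \frac{\left(5 + 169744\right)^{2}}{16}}{48131} = \left(-17959 + \frac{169749^{2}}{16}\right) \frac{1}{48131} = \left(-17959 + \frac{1}{16} \cdot 28814723001\right) \frac{1}{48131} = \left(-17959 + \frac{28814723001}{16}\right) \frac{1}{48131} = \frac{28814435657}{16} \cdot \frac{1}{48131} = \frac{28814435657}{770096}$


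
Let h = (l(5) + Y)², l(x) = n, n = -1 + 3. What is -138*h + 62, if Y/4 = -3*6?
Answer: -676138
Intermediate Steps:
Y = -72 (Y = 4*(-3*6) = 4*(-18) = -72)
n = 2
l(x) = 2
h = 4900 (h = (2 - 72)² = (-70)² = 4900)
-138*h + 62 = -138*4900 + 62 = -676200 + 62 = -676138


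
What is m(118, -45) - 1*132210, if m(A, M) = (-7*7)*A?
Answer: -137992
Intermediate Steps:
m(A, M) = -49*A
m(118, -45) - 1*132210 = -49*118 - 1*132210 = -5782 - 132210 = -137992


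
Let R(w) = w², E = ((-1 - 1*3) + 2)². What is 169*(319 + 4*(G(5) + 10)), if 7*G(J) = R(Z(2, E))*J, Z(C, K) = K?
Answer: 478777/7 ≈ 68397.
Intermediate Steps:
E = 4 (E = ((-1 - 3) + 2)² = (-4 + 2)² = (-2)² = 4)
G(J) = 16*J/7 (G(J) = (4²*J)/7 = (16*J)/7 = 16*J/7)
169*(319 + 4*(G(5) + 10)) = 169*(319 + 4*((16/7)*5 + 10)) = 169*(319 + 4*(80/7 + 10)) = 169*(319 + 4*(150/7)) = 169*(319 + 600/7) = 169*(2833/7) = 478777/7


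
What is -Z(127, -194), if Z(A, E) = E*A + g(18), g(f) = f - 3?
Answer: 24623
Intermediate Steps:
g(f) = -3 + f
Z(A, E) = 15 + A*E (Z(A, E) = E*A + (-3 + 18) = A*E + 15 = 15 + A*E)
-Z(127, -194) = -(15 + 127*(-194)) = -(15 - 24638) = -1*(-24623) = 24623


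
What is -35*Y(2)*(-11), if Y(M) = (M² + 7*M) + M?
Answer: 7700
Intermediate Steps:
Y(M) = M² + 8*M
-35*Y(2)*(-11) = -70*(8 + 2)*(-11) = -70*10*(-11) = -35*20*(-11) = -700*(-11) = 7700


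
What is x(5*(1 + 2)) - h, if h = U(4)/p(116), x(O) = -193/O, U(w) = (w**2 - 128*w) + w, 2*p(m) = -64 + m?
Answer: 1181/195 ≈ 6.0564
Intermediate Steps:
p(m) = -32 + m/2 (p(m) = (-64 + m)/2 = -32 + m/2)
U(w) = w**2 - 127*w
h = -246/13 (h = (4*(-127 + 4))/(-32 + (1/2)*116) = (4*(-123))/(-32 + 58) = -492/26 = -492*1/26 = -246/13 ≈ -18.923)
x(5*(1 + 2)) - h = -193*1/(5*(1 + 2)) - 1*(-246/13) = -193/(5*3) + 246/13 = -193/15 + 246/13 = 1181/195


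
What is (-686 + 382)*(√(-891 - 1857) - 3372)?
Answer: 1025088 - 608*I*√687 ≈ 1.0251e+6 - 15936.0*I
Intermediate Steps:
(-686 + 382)*(√(-891 - 1857) - 3372) = -304*(√(-2748) - 3372) = -304*(2*I*√687 - 3372) = -304*(-3372 + 2*I*√687) = 1025088 - 608*I*√687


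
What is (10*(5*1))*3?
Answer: 150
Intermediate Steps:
(10*(5*1))*3 = (10*5)*3 = 50*3 = 150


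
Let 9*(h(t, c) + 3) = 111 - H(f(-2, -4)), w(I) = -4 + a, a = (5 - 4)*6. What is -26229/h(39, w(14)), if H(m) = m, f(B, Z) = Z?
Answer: -236061/88 ≈ -2682.5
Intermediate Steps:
a = 6 (a = 1*6 = 6)
w(I) = 2 (w(I) = -4 + 6 = 2)
h(t, c) = 88/9 (h(t, c) = -3 + (111 - 1*(-4))/9 = -3 + (111 + 4)/9 = -3 + (1/9)*115 = -3 + 115/9 = 88/9)
-26229/h(39, w(14)) = -26229/88/9 = -26229*9/88 = -236061/88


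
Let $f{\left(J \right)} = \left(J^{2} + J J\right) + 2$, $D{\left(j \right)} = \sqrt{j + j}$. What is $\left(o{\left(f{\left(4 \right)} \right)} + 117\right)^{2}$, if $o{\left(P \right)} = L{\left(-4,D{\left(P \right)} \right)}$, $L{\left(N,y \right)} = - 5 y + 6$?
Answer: $16829 - 2460 \sqrt{17} \approx 6686.2$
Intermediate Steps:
$D{\left(j \right)} = \sqrt{2} \sqrt{j}$ ($D{\left(j \right)} = \sqrt{2 j} = \sqrt{2} \sqrt{j}$)
$L{\left(N,y \right)} = 6 - 5 y$
$f{\left(J \right)} = 2 + 2 J^{2}$ ($f{\left(J \right)} = \left(J^{2} + J^{2}\right) + 2 = 2 J^{2} + 2 = 2 + 2 J^{2}$)
$o{\left(P \right)} = 6 - 5 \sqrt{2} \sqrt{P}$
$\left(o{\left(f{\left(4 \right)} \right)} + 117\right)^{2} = \left(\left(6 - 5 \sqrt{2} \sqrt{2 + 2 \cdot 4^{2}}\right) + 117\right)^{2} = \left(\left(6 - 5 \sqrt{2} \sqrt{2 + 2 \cdot 16}\right) + 117\right)^{2} = \left(\left(6 - 5 \sqrt{2} \sqrt{2 + 32}\right) + 117\right)^{2} = \left(\left(6 - 5 \sqrt{2} \sqrt{34}\right) + 117\right)^{2} = \left(\left(6 - 10 \sqrt{17}\right) + 117\right)^{2} = \left(123 - 10 \sqrt{17}\right)^{2}$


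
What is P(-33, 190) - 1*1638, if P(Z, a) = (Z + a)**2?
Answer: 23011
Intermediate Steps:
P(-33, 190) - 1*1638 = (-33 + 190)**2 - 1*1638 = 157**2 - 1638 = 24649 - 1638 = 23011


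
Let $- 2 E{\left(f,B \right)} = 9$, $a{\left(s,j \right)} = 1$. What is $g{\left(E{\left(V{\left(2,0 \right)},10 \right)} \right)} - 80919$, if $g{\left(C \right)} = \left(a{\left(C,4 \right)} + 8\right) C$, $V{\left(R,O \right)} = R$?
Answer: $- \frac{161919}{2} \approx -80960.0$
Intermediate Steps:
$E{\left(f,B \right)} = - \frac{9}{2}$ ($E{\left(f,B \right)} = \left(- \frac{1}{2}\right) 9 = - \frac{9}{2}$)
$g{\left(C \right)} = 9 C$ ($g{\left(C \right)} = \left(1 + 8\right) C = 9 C$)
$g{\left(E{\left(V{\left(2,0 \right)},10 \right)} \right)} - 80919 = 9 \left(- \frac{9}{2}\right) - 80919 = - \frac{81}{2} - 80919 = - \frac{161919}{2}$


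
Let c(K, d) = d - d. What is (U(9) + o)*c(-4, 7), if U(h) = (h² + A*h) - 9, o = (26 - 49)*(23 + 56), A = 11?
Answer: 0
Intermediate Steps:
c(K, d) = 0
o = -1817 (o = -23*79 = -1817)
U(h) = -9 + h² + 11*h (U(h) = (h² + 11*h) - 9 = -9 + h² + 11*h)
(U(9) + o)*c(-4, 7) = ((-9 + 9² + 11*9) - 1817)*0 = ((-9 + 81 + 99) - 1817)*0 = (171 - 1817)*0 = -1646*0 = 0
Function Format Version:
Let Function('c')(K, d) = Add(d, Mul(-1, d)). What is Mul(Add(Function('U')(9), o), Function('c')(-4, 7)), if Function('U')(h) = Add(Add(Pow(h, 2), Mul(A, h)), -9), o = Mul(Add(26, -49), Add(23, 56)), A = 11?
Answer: 0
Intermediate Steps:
Function('c')(K, d) = 0
o = -1817 (o = Mul(-23, 79) = -1817)
Function('U')(h) = Add(-9, Pow(h, 2), Mul(11, h)) (Function('U')(h) = Add(Add(Pow(h, 2), Mul(11, h)), -9) = Add(-9, Pow(h, 2), Mul(11, h)))
Mul(Add(Function('U')(9), o), Function('c')(-4, 7)) = Mul(Add(Add(-9, Pow(9, 2), Mul(11, 9)), -1817), 0) = Mul(Add(Add(-9, 81, 99), -1817), 0) = Mul(Add(171, -1817), 0) = Mul(-1646, 0) = 0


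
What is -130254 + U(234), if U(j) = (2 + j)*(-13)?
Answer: -133322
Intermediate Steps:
U(j) = -26 - 13*j
-130254 + U(234) = -130254 + (-26 - 13*234) = -130254 + (-26 - 3042) = -130254 - 3068 = -133322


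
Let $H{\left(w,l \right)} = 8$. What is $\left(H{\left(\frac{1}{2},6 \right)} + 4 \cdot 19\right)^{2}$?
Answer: $7056$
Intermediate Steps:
$\left(H{\left(\frac{1}{2},6 \right)} + 4 \cdot 19\right)^{2} = \left(8 + 4 \cdot 19\right)^{2} = \left(8 + 76\right)^{2} = 84^{2} = 7056$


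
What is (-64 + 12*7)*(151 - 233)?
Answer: -1640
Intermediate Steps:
(-64 + 12*7)*(151 - 233) = (-64 + 84)*(-82) = 20*(-82) = -1640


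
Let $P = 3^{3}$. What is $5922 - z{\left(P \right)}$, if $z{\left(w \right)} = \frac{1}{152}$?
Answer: $\frac{900143}{152} \approx 5922.0$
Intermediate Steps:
$P = 27$
$z{\left(w \right)} = \frac{1}{152}$
$5922 - z{\left(P \right)} = 5922 - \frac{1}{152} = \frac{900143}{152}$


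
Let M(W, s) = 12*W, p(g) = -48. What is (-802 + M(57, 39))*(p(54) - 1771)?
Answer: 214642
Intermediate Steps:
(-802 + M(57, 39))*(p(54) - 1771) = (-802 + 12*57)*(-48 - 1771) = (-802 + 684)*(-1819) = -118*(-1819) = 214642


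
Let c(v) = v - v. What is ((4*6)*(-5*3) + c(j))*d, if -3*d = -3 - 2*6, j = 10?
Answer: -1800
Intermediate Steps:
d = 5 (d = -(-3 - 2*6)/3 = -(-3 - 12)/3 = -⅓*(-15) = 5)
c(v) = 0
((4*6)*(-5*3) + c(j))*d = ((4*6)*(-5*3) + 0)*5 = (24*(-15) + 0)*5 = (-360 + 0)*5 = -360*5 = -1800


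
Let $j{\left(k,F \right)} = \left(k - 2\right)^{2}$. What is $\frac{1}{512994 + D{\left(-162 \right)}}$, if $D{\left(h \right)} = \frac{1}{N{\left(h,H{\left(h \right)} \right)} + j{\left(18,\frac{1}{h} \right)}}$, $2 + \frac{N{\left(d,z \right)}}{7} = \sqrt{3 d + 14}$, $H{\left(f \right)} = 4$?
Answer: $\frac{41907506090}{21498299303278009} + \frac{14 i \sqrt{118}}{21498299303278009} \approx 1.9493 \cdot 10^{-6} + 7.074 \cdot 10^{-15} i$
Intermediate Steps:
$N{\left(d,z \right)} = -14 + 7 \sqrt{14 + 3 d}$ ($N{\left(d,z \right)} = -14 + 7 \sqrt{3 d + 14} = -14 + 7 \sqrt{14 + 3 d}$)
$j{\left(k,F \right)} = \left(-2 + k\right)^{2}$
$D{\left(h \right)} = \frac{1}{242 + 7 \sqrt{14 + 3 h}}$ ($D{\left(h \right)} = \frac{1}{\left(-14 + 7 \sqrt{14 + 3 h}\right) + \left(-2 + 18\right)^{2}} = \frac{1}{\left(-14 + 7 \sqrt{14 + 3 h}\right) + 16^{2}} = \frac{1}{\left(-14 + 7 \sqrt{14 + 3 h}\right) + 256} = \frac{1}{242 + 7 \sqrt{14 + 3 h}}$)
$\frac{1}{512994 + D{\left(-162 \right)}} = \frac{1}{512994 + \frac{1}{242 + 7 \sqrt{14 + 3 \left(-162\right)}}} = \frac{1}{512994 + \frac{1}{242 + 7 \sqrt{14 - 486}}} = \frac{1}{512994 + \frac{1}{242 + 7 \sqrt{-472}}} = \frac{1}{512994 + \frac{1}{242 + 7 \cdot 2 i \sqrt{118}}} = \frac{1}{512994 + \frac{1}{242 + 14 i \sqrt{118}}}$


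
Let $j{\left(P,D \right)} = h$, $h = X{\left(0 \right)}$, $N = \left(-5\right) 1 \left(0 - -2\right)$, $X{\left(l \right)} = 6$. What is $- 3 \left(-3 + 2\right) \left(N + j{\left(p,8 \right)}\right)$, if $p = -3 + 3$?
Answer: $-12$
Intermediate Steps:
$p = 0$
$N = -10$ ($N = - 5 \left(0 + 2\right) = \left(-5\right) 2 = -10$)
$h = 6$
$j{\left(P,D \right)} = 6$
$- 3 \left(-3 + 2\right) \left(N + j{\left(p,8 \right)}\right) = - 3 \left(-3 + 2\right) \left(-10 + 6\right) = \left(-3\right) \left(-1\right) \left(-4\right) = 3 \left(-4\right) = -12$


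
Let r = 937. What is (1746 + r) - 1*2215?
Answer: 468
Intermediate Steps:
(1746 + r) - 1*2215 = (1746 + 937) - 1*2215 = 2683 - 2215 = 468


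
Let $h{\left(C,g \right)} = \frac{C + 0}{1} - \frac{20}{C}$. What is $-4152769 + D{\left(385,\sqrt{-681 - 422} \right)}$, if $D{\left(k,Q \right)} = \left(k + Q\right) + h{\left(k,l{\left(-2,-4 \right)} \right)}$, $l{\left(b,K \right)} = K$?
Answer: $- \frac{319703927}{77} + i \sqrt{1103} \approx -4.152 \cdot 10^{6} + 33.211 i$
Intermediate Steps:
$h{\left(C,g \right)} = C - \frac{20}{C}$ ($h{\left(C,g \right)} = C 1 - \frac{20}{C} = C - \frac{20}{C}$)
$D{\left(k,Q \right)} = Q - \frac{20}{k} + 2 k$ ($D{\left(k,Q \right)} = \left(k + Q\right) + \left(k - \frac{20}{k}\right) = \left(Q + k\right) + \left(k - \frac{20}{k}\right) = Q - \frac{20}{k} + 2 k$)
$-4152769 + D{\left(385,\sqrt{-681 - 422} \right)} = -4152769 + \left(\sqrt{-681 - 422} - \frac{20}{385} + 2 \cdot 385\right) = -4152769 + \left(\sqrt{-1103} - \frac{4}{77} + 770\right) = -4152769 + \left(i \sqrt{1103} - \frac{4}{77} + 770\right) = -4152769 + \left(\frac{59286}{77} + i \sqrt{1103}\right) = - \frac{319703927}{77} + i \sqrt{1103}$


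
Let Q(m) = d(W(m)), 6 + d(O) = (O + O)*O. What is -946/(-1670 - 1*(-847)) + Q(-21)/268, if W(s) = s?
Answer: 243619/55141 ≈ 4.4181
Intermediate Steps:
d(O) = -6 + 2*O**2 (d(O) = -6 + (O + O)*O = -6 + (2*O)*O = -6 + 2*O**2)
Q(m) = -6 + 2*m**2
-946/(-1670 - 1*(-847)) + Q(-21)/268 = -946/(-1670 - 1*(-847)) + (-6 + 2*(-21)**2)/268 = -946/(-1670 + 847) + (-6 + 2*441)*(1/268) = -946/(-823) + (-6 + 882)*(1/268) = -946*(-1/823) + 876*(1/268) = 946/823 + 219/67 = 243619/55141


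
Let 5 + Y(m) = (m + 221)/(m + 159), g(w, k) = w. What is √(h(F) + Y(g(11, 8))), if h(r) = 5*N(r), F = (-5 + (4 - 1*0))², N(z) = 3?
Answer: √82110/85 ≈ 3.3712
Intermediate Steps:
Y(m) = -5 + (221 + m)/(159 + m) (Y(m) = -5 + (m + 221)/(m + 159) = -5 + (221 + m)/(159 + m))
F = 1 (F = (-5 + (4 + 0))² = (-5 + 4)² = (-1)² = 1)
h(r) = 15 (h(r) = 5*3 = 15)
√(h(F) + Y(g(11, 8))) = √(15 + 2*(-287 - 2*11)/(159 + 11)) = √(15 + 2*(-287 - 22)/170) = √(15 + 2*(1/170)*(-309)) = √(15 - 309/85) = √(966/85) = √82110/85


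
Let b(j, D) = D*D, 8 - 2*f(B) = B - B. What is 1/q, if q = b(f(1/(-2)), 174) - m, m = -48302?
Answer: 1/78578 ≈ 1.2726e-5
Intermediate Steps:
f(B) = 4 (f(B) = 4 - (B - B)/2 = 4 - 1/2*0 = 4 + 0 = 4)
b(j, D) = D**2
q = 78578 (q = 174**2 - 1*(-48302) = 30276 + 48302 = 78578)
1/q = 1/78578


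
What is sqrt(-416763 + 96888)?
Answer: 5*I*sqrt(12795) ≈ 565.58*I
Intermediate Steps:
sqrt(-416763 + 96888) = sqrt(-319875) = 5*I*sqrt(12795)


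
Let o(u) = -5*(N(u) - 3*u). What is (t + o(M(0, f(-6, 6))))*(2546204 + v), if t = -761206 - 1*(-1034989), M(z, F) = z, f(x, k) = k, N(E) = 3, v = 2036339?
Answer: 1254553632024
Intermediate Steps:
t = 273783 (t = -761206 + 1034989 = 273783)
o(u) = -15 + 15*u (o(u) = -5*(3 - 3*u) = -15 + 15*u)
(t + o(M(0, f(-6, 6))))*(2546204 + v) = (273783 + (-15 + 15*0))*(2546204 + 2036339) = (273783 + (-15 + 0))*4582543 = (273783 - 15)*4582543 = 273768*4582543 = 1254553632024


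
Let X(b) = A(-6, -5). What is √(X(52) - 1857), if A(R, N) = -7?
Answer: 2*I*√466 ≈ 43.174*I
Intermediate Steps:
X(b) = -7
√(X(52) - 1857) = √(-7 - 1857) = √(-1864) = 2*I*√466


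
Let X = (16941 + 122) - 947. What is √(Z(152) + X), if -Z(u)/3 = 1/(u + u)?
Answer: √93085959/76 ≈ 126.95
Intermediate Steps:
Z(u) = -3/(2*u) (Z(u) = -3/(u + u) = -3*1/(2*u) = -3/(2*u))
X = 16116 (X = 17063 - 947 = 16116)
√(Z(152) + X) = √(-3/2/152 + 16116) = √(-3/2*1/152 + 16116) = √(-3/304 + 16116) = √(4899261/304) = √93085959/76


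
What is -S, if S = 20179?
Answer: -20179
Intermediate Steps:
-S = -1*20179 = -20179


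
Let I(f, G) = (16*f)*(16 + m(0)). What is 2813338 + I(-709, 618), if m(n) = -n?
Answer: 2631834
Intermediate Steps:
I(f, G) = 256*f (I(f, G) = (16*f)*(16 - 1*0) = (16*f)*(16 + 0) = (16*f)*16 = 256*f)
2813338 + I(-709, 618) = 2813338 + 256*(-709) = 2813338 - 181504 = 2631834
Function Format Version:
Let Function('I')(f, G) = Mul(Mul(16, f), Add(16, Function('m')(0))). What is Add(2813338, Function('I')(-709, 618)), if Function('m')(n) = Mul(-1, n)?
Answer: 2631834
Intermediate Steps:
Function('I')(f, G) = Mul(256, f) (Function('I')(f, G) = Mul(Mul(16, f), Add(16, Mul(-1, 0))) = Mul(Mul(16, f), Add(16, 0)) = Mul(Mul(16, f), 16) = Mul(256, f))
Add(2813338, Function('I')(-709, 618)) = Add(2813338, Mul(256, -709)) = Add(2813338, -181504) = 2631834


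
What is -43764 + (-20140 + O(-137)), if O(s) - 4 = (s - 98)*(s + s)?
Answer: 490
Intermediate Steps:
O(s) = 4 + 2*s*(-98 + s) (O(s) = 4 + (s - 98)*(s + s) = 4 + (-98 + s)*(2*s) = 4 + 2*s*(-98 + s))
-43764 + (-20140 + O(-137)) = -43764 + (-20140 + (4 - 196*(-137) + 2*(-137)**2)) = -43764 + (-20140 + (4 + 26852 + 2*18769)) = -43764 + (-20140 + (4 + 26852 + 37538)) = -43764 + (-20140 + 64394) = -43764 + 44254 = 490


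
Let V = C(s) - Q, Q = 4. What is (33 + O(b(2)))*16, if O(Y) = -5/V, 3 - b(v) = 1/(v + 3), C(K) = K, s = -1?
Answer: 544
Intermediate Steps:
V = -5 (V = -1 - 1*4 = -1 - 4 = -5)
b(v) = 3 - 1/(3 + v) (b(v) = 3 - 1/(v + 3) = 3 - 1/(3 + v))
O(Y) = 1 (O(Y) = -5/(-5) = -5*(-⅕) = 1)
(33 + O(b(2)))*16 = (33 + 1)*16 = 34*16 = 544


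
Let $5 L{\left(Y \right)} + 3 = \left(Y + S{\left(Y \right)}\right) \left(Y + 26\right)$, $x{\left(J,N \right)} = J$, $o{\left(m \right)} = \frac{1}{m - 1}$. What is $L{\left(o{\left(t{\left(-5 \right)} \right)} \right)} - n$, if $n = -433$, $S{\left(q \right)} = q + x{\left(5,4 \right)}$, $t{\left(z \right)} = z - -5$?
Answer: $\frac{2237}{5} \approx 447.4$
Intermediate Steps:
$t{\left(z \right)} = 5 + z$ ($t{\left(z \right)} = z + 5 = 5 + z$)
$o{\left(m \right)} = \frac{1}{-1 + m}$
$S{\left(q \right)} = 5 + q$ ($S{\left(q \right)} = q + 5 = 5 + q$)
$L{\left(Y \right)} = - \frac{3}{5} + \frac{\left(5 + 2 Y\right) \left(26 + Y\right)}{5}$ ($L{\left(Y \right)} = - \frac{3}{5} + \frac{\left(Y + \left(5 + Y\right)\right) \left(Y + 26\right)}{5} = - \frac{3}{5} + \frac{\left(5 + 2 Y\right) \left(26 + Y\right)}{5}$)
$L{\left(o{\left(t{\left(-5 \right)} \right)} \right)} - n = \left(\frac{127}{5} + \frac{2 \left(\frac{1}{-1 + \left(5 - 5\right)}\right)^{2}}{5} + \frac{57}{5 \left(-1 + \left(5 - 5\right)\right)}\right) - -433 = \left(\frac{127}{5} + \frac{2 \left(\frac{1}{-1 + 0}\right)^{2}}{5} + \frac{57}{5 \left(-1 + 0\right)}\right) + 433 = \left(\frac{127}{5} + \frac{2 \left(\frac{1}{-1}\right)^{2}}{5} + \frac{57}{5 \left(-1\right)}\right) + 433 = \left(\frac{127}{5} + \frac{2 \left(-1\right)^{2}}{5} + \frac{57}{5} \left(-1\right)\right) + 433 = \left(\frac{127}{5} + \frac{2}{5} \cdot 1 - \frac{57}{5}\right) + 433 = \left(\frac{127}{5} + \frac{2}{5} - \frac{57}{5}\right) + 433 = \frac{72}{5} + 433 = \frac{2237}{5}$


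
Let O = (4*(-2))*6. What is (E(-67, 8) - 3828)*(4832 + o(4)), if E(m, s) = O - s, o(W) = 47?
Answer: -18950036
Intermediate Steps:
O = -48 (O = -8*6 = -48)
E(m, s) = -48 - s
(E(-67, 8) - 3828)*(4832 + o(4)) = ((-48 - 1*8) - 3828)*(4832 + 47) = ((-48 - 8) - 3828)*4879 = (-56 - 3828)*4879 = -3884*4879 = -18950036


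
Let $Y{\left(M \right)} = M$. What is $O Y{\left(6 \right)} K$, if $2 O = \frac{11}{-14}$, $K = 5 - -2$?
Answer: $- \frac{33}{2} \approx -16.5$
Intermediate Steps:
$K = 7$ ($K = 5 + 2 = 7$)
$O = - \frac{11}{28}$ ($O = \frac{11 \frac{1}{-14}}{2} = \frac{11 \left(- \frac{1}{14}\right)}{2} = \frac{1}{2} \left(- \frac{11}{14}\right) = - \frac{11}{28} \approx -0.39286$)
$O Y{\left(6 \right)} K = \left(- \frac{11}{28}\right) 6 \cdot 7 = \left(- \frac{33}{14}\right) 7 = - \frac{33}{2}$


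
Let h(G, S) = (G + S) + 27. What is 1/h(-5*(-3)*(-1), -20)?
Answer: -⅛ ≈ -0.12500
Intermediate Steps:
h(G, S) = 27 + G + S
1/h(-5*(-3)*(-1), -20) = 1/(27 - 5*(-3)*(-1) - 20) = 1/(27 + 15*(-1) - 20) = 1/(27 - 15 - 20) = 1/(-8) = -⅛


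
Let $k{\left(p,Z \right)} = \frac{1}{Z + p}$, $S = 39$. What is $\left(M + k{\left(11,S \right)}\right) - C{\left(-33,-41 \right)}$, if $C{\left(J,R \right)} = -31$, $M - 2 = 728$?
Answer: $\frac{38051}{50} \approx 761.02$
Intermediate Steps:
$M = 730$ ($M = 2 + 728 = 730$)
$\left(M + k{\left(11,S \right)}\right) - C{\left(-33,-41 \right)} = \left(730 + \frac{1}{39 + 11}\right) - -31 = \left(730 + \frac{1}{50}\right) + 31 = \frac{36501}{50} + 31 = \frac{38051}{50}$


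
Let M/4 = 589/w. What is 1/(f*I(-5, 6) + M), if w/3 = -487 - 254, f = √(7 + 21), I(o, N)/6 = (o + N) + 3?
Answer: 3627/55190204 + 41067*√7/13797551 ≈ 0.0079405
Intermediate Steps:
I(o, N) = 18 + 6*N + 6*o (I(o, N) = 6*((o + N) + 3) = 6*((N + o) + 3) = 6*(3 + N + o) = 18 + 6*N + 6*o)
f = 2*√7 (f = √28 = 2*√7 ≈ 5.2915)
w = -2223 (w = 3*(-487 - 254) = 3*(-741) = -2223)
M = -124/117 (M = 4*(589/(-2223)) = 4*(589*(-1/2223)) = 4*(-31/117) = -124/117 ≈ -1.0598)
1/(f*I(-5, 6) + M) = 1/((2*√7)*(18 + 6*6 + 6*(-5)) - 124/117) = 1/((2*√7)*(18 + 36 - 30) - 124/117) = 1/((2*√7)*24 - 124/117) = 1/(48*√7 - 124/117) = 1/(-124/117 + 48*√7)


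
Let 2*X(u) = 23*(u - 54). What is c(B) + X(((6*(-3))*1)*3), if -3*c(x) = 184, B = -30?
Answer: -3910/3 ≈ -1303.3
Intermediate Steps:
c(x) = -184/3 (c(x) = -⅓*184 = -184/3)
X(u) = -621 + 23*u/2 (X(u) = (23*(u - 54))/2 = (23*(-54 + u))/2 = (-1242 + 23*u)/2 = -621 + 23*u/2)
c(B) + X(((6*(-3))*1)*3) = -184/3 + (-621 + 23*(((6*(-3))*1)*3)/2) = -184/3 + (-621 + 23*(-18*1*3)/2) = -184/3 + (-621 + 23*(-18*3)/2) = -184/3 + (-621 + (23/2)*(-54)) = -184/3 + (-621 - 621) = -184/3 - 1242 = -3910/3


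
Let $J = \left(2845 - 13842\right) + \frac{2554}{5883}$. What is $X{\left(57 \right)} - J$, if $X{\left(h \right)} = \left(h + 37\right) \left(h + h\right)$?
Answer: $\frac{127735025}{5883} \approx 21713.0$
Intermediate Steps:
$X{\left(h \right)} = 2 h \left(37 + h\right)$ ($X{\left(h \right)} = \left(37 + h\right) 2 h = 2 h \left(37 + h\right)$)
$J = - \frac{64692797}{5883}$ ($J = -10997 + 2554 \cdot \frac{1}{5883} = -10997 + \frac{2554}{5883} = - \frac{64692797}{5883} \approx -10997.0$)
$X{\left(57 \right)} - J = 2 \cdot 57 \left(37 + 57\right) - - \frac{64692797}{5883} = 2 \cdot 57 \cdot 94 + \frac{64692797}{5883} = 10716 + \frac{64692797}{5883} = \frac{127735025}{5883}$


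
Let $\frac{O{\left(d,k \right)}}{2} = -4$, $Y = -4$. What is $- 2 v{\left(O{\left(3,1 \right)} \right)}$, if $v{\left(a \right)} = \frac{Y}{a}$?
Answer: $-1$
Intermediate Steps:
$O{\left(d,k \right)} = -8$ ($O{\left(d,k \right)} = 2 \left(-4\right) = -8$)
$v{\left(a \right)} = - \frac{4}{a}$
$- 2 v{\left(O{\left(3,1 \right)} \right)} = - 2 \left(- \frac{4}{-8}\right) = - 2 \left(\left(-4\right) \left(- \frac{1}{8}\right)\right) = \left(-2\right) \frac{1}{2} = -1$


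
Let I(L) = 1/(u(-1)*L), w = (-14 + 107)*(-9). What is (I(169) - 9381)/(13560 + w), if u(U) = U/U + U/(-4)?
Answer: -7926941/10750935 ≈ -0.73733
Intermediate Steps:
w = -837 (w = 93*(-9) = -837)
u(U) = 1 - U/4 (u(U) = 1 + U*(-¼) = 1 - U/4)
I(L) = 4/(5*L) (I(L) = 1/((1 - ¼*(-1))*L) = 1/((1 + ¼)*L) = 1/(5*L/4) = 4/(5*L))
(I(169) - 9381)/(13560 + w) = ((⅘)/169 - 9381)/(13560 - 837) = ((⅘)*(1/169) - 9381)/12723 = (4/845 - 9381)*(1/12723) = -7926941/845*1/12723 = -7926941/10750935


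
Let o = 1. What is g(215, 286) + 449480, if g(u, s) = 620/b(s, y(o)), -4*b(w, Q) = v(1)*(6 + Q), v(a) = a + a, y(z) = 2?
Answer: 449325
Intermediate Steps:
v(a) = 2*a
b(w, Q) = -3 - Q/2 (b(w, Q) = -2*1*(6 + Q)/4 = -(6 + Q)/2 = -(12 + 2*Q)/4 = -3 - Q/2)
g(u, s) = -155 (g(u, s) = 620/(-3 - 1/2*2) = 620/(-3 - 1) = 620/(-4) = 620*(-1/4) = -155)
g(215, 286) + 449480 = -155 + 449480 = 449325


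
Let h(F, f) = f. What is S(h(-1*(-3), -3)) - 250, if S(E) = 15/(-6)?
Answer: -505/2 ≈ -252.50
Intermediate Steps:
S(E) = -5/2 (S(E) = 15*(-⅙) = -5/2)
S(h(-1*(-3), -3)) - 250 = -5/2 - 250 = -505/2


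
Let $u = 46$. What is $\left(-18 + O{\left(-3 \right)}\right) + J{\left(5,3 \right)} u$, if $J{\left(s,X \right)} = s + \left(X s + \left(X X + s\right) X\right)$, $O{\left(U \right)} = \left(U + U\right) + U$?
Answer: $2825$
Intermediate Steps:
$O{\left(U \right)} = 3 U$ ($O{\left(U \right)} = 2 U + U = 3 U$)
$J{\left(s,X \right)} = s + X s + X \left(s + X^{2}\right)$ ($J{\left(s,X \right)} = s + \left(X s + \left(X^{2} + s\right) X\right) = s + \left(X s + \left(s + X^{2}\right) X\right) = s + \left(X s + X \left(s + X^{2}\right)\right) = s + X s + X \left(s + X^{2}\right)$)
$\left(-18 + O{\left(-3 \right)}\right) + J{\left(5,3 \right)} u = \left(-18 + 3 \left(-3\right)\right) + \left(5 + 3^{3} + 2 \cdot 3 \cdot 5\right) 46 = \left(-18 - 9\right) + \left(5 + 27 + 30\right) 46 = -27 + 62 \cdot 46 = -27 + 2852 = 2825$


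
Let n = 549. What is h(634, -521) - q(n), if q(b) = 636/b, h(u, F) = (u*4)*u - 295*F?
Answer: 322357765/183 ≈ 1.7615e+6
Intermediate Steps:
h(u, F) = -295*F + 4*u² (h(u, F) = (4*u)*u - 295*F = 4*u² - 295*F = -295*F + 4*u²)
h(634, -521) - q(n) = (-295*(-521) + 4*634²) - 636/549 = (153695 + 4*401956) - 636/549 = (153695 + 1607824) - 1*212/183 = 1761519 - 212/183 = 322357765/183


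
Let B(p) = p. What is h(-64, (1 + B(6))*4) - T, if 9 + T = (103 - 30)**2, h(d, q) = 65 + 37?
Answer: -5218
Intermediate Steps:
h(d, q) = 102
T = 5320 (T = -9 + (103 - 30)**2 = -9 + 73**2 = -9 + 5329 = 5320)
h(-64, (1 + B(6))*4) - T = 102 - 1*5320 = 102 - 5320 = -5218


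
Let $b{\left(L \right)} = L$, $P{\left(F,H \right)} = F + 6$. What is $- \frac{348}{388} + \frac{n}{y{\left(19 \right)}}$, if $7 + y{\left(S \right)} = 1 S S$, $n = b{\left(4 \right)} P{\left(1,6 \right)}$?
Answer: $- \frac{14041}{17169} \approx -0.81781$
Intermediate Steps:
$P{\left(F,H \right)} = 6 + F$
$n = 28$ ($n = 4 \left(6 + 1\right) = 4 \cdot 7 = 28$)
$y{\left(S \right)} = -7 + S^{2}$ ($y{\left(S \right)} = -7 + 1 S S = -7 + S S = -7 + S^{2}$)
$- \frac{348}{388} + \frac{n}{y{\left(19 \right)}} = - \frac{348}{388} + \frac{28}{-7 + 19^{2}} = \left(-348\right) \frac{1}{388} + \frac{28}{-7 + 361} = - \frac{87}{97} + \frac{28}{354} = - \frac{87}{97} + 28 \cdot \frac{1}{354} = - \frac{87}{97} + \frac{14}{177} = - \frac{14041}{17169}$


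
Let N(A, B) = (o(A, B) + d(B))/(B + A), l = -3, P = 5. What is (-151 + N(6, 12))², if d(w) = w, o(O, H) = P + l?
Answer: 1827904/81 ≈ 22567.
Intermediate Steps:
o(O, H) = 2 (o(O, H) = 5 - 3 = 2)
N(A, B) = (2 + B)/(A + B) (N(A, B) = (2 + B)/(B + A) = (2 + B)/(A + B))
(-151 + N(6, 12))² = (-151 + (2 + 12)/(6 + 12))² = (-151 + 14/18)² = (-151 + (1/18)*14)² = (-151 + 7/9)² = (-1352/9)² = 1827904/81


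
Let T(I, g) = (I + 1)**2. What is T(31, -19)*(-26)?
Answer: -26624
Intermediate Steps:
T(I, g) = (1 + I)**2
T(31, -19)*(-26) = (1 + 31)**2*(-26) = 32**2*(-26) = 1024*(-26) = -26624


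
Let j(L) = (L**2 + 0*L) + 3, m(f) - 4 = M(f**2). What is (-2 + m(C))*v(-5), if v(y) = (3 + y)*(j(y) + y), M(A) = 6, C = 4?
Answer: -368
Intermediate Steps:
m(f) = 10 (m(f) = 4 + 6 = 10)
j(L) = 3 + L**2 (j(L) = (L**2 + 0) + 3 = L**2 + 3 = 3 + L**2)
v(y) = (3 + y)*(3 + y + y**2) (v(y) = (3 + y)*((3 + y**2) + y) = (3 + y)*(3 + y + y**2))
(-2 + m(C))*v(-5) = (-2 + 10)*(9 + (-5)**3 + 4*(-5)**2 + 6*(-5)) = 8*(9 - 125 + 4*25 - 30) = 8*(9 - 125 + 100 - 30) = 8*(-46) = -368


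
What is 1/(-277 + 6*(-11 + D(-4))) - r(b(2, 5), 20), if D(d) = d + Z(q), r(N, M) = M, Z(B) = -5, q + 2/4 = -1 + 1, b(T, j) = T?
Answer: -7941/397 ≈ -20.003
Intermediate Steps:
q = -½ (q = -½ + (-1 + 1) = -½ + 0 = -½ ≈ -0.50000)
D(d) = -5 + d (D(d) = d - 5 = -5 + d)
1/(-277 + 6*(-11 + D(-4))) - r(b(2, 5), 20) = 1/(-277 + 6*(-11 + (-5 - 4))) - 1*20 = 1/(-277 + 6*(-11 - 9)) - 20 = 1/(-277 + 6*(-20)) - 20 = 1/(-277 - 120) - 20 = 1/(-397) - 20 = -1/397 - 20 = -7941/397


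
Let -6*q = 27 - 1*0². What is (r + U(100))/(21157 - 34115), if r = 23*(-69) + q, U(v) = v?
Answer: 157/1364 ≈ 0.11510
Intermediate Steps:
q = -9/2 (q = -(27 - 1*0²)/6 = -(27 - 1*0)/6 = -(27 + 0)/6 = -⅙*27 = -9/2 ≈ -4.5000)
r = -3183/2 (r = 23*(-69) - 9/2 = -1587 - 9/2 = -3183/2 ≈ -1591.5)
(r + U(100))/(21157 - 34115) = (-3183/2 + 100)/(21157 - 34115) = -2983/2/(-12958) = -2983/2*(-1/12958) = 157/1364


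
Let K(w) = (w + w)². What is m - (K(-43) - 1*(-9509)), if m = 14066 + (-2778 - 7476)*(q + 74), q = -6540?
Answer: 66299525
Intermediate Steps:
K(w) = 4*w² (K(w) = (2*w)² = 4*w²)
m = 66316430 (m = 14066 + (-2778 - 7476)*(-6540 + 74) = 14066 - 10254*(-6466) = 14066 + 66302364 = 66316430)
m - (K(-43) - 1*(-9509)) = 66316430 - (4*(-43)² - 1*(-9509)) = 66316430 - (4*1849 + 9509) = 66316430 - (7396 + 9509) = 66316430 - 1*16905 = 66316430 - 16905 = 66299525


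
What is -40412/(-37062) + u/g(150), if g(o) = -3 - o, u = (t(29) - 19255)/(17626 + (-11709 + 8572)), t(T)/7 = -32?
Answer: 5017107739/4564426203 ≈ 1.0992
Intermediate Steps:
t(T) = -224 (t(T) = 7*(-32) = -224)
u = -19479/14489 (u = (-224 - 19255)/(17626 + (-11709 + 8572)) = -19479/(17626 - 3137) = -19479/14489 ≈ -1.3444)
-40412/(-37062) + u/g(150) = -40412/(-37062) - 19479/(14489*(-3 - 1*150)) = -40412*(-1/37062) - 19479/(14489*(-3 - 150)) = 20206/18531 - 19479/14489/(-153) = 20206/18531 - 19479/14489*(-1/153) = 20206/18531 + 6493/738939 = 5017107739/4564426203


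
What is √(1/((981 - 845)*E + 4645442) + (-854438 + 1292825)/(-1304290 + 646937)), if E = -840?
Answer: I*√5916747273527302904697226/2978599228306 ≈ 0.81664*I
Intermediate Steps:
√(1/((981 - 845)*E + 4645442) + (-854438 + 1292825)/(-1304290 + 646937)) = √(1/((981 - 845)*(-840) + 4645442) + (-854438 + 1292825)/(-1304290 + 646937)) = √(1/(136*(-840) + 4645442) + 438387/(-657353)) = √(1/(-114240 + 4645442) + 438387*(-1/657353)) = √(1/4531202 - 438387/657353) = √(-1986419393821/2978599228306) = I*√5916747273527302904697226/2978599228306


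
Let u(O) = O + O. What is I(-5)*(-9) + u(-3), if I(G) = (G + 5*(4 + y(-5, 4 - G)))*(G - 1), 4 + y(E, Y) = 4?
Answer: 804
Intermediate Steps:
y(E, Y) = 0 (y(E, Y) = -4 + 4 = 0)
u(O) = 2*O
I(G) = (-1 + G)*(20 + G) (I(G) = (G + 5*(4 + 0))*(G - 1) = (G + 5*4)*(-1 + G) = (G + 20)*(-1 + G) = (20 + G)*(-1 + G) = (-1 + G)*(20 + G))
I(-5)*(-9) + u(-3) = (-20 + (-5)² + 19*(-5))*(-9) + 2*(-3) = (-20 + 25 - 95)*(-9) - 6 = -90*(-9) - 6 = 810 - 6 = 804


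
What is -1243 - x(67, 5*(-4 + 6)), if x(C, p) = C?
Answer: -1310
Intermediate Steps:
-1243 - x(67, 5*(-4 + 6)) = -1243 - 1*67 = -1243 - 67 = -1310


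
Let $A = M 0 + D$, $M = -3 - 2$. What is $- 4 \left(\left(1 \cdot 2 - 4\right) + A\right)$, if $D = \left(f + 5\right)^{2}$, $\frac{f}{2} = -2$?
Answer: $4$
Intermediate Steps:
$f = -4$ ($f = 2 \left(-2\right) = -4$)
$D = 1$ ($D = \left(-4 + 5\right)^{2} = 1^{2} = 1$)
$M = -5$
$A = 1$ ($A = \left(-5\right) 0 + 1 = 0 + 1 = 1$)
$- 4 \left(\left(1 \cdot 2 - 4\right) + A\right) = - 4 \left(\left(1 \cdot 2 - 4\right) + 1\right) = - 4 \left(\left(2 - 4\right) + 1\right) = - 4 \left(-2 + 1\right) = \left(-4\right) \left(-1\right) = 4$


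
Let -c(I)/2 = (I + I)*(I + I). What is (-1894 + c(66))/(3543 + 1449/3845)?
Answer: -70636495/6812142 ≈ -10.369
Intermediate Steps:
c(I) = -8*I**2 (c(I) = -2*(I + I)*(I + I) = -2*2*I*2*I = -8*I**2)
(-1894 + c(66))/(3543 + 1449/3845) = (-1894 - 8*66**2)/(3543 + 1449/3845) = (-1894 - 8*4356)/(3543 + 1449*(1/3845)) = (-1894 - 34848)/(3543 + 1449/3845) = -36742/13624284/3845 = -36742*3845/13624284 = -70636495/6812142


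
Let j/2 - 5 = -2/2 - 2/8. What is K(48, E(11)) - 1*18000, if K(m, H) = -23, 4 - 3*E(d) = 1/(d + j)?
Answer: -18023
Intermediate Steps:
j = 15/2 (j = 10 + 2*(-2/2 - 2/8) = 10 + 2*(-2*½ - 2*⅛) = 10 + 2*(-1 - ¼) = 10 + 2*(-5/4) = 10 - 5/2 = 15/2 ≈ 7.5000)
E(d) = 4/3 - 1/(3*(15/2 + d)) (E(d) = 4/3 - 1/(3*(d + 15/2)) = 4/3 - 1/(3*(15/2 + d)))
K(48, E(11)) - 1*18000 = -23 - 1*18000 = -23 - 18000 = -18023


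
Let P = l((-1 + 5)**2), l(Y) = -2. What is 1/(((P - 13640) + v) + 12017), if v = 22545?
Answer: 1/20920 ≈ 4.7801e-5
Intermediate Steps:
P = -2
1/(((P - 13640) + v) + 12017) = 1/(((-2 - 13640) + 22545) + 12017) = 1/((-13642 + 22545) + 12017) = 1/(8903 + 12017) = 1/20920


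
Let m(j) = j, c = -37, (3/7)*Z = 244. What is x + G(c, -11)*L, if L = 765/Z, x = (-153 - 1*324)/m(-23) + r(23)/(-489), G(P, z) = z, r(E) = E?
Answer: 113562077/19209876 ≈ 5.9117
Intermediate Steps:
Z = 1708/3 (Z = (7/3)*244 = 1708/3 ≈ 569.33)
x = 232724/11247 (x = (-153 - 1*324)/(-23) + 23/(-489) = (-153 - 324)*(-1/23) + 23*(-1/489) = -477*(-1/23) - 23/489 = 477/23 - 23/489 = 232724/11247 ≈ 20.692)
L = 2295/1708 (L = 765/(1708/3) = 765*(3/1708) = 2295/1708 ≈ 1.3437)
x + G(c, -11)*L = 232724/11247 - 11*2295/1708 = 232724/11247 - 25245/1708 = 113562077/19209876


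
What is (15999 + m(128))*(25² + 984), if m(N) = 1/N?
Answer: 3295027657/128 ≈ 2.5742e+7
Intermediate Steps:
(15999 + m(128))*(25² + 984) = (15999 + 1/128)*(25² + 984) = (15999 + 1/128)*(625 + 984) = (2047873/128)*1609 = 3295027657/128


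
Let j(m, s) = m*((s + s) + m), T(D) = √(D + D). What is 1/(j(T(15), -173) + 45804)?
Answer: 7639/349527346 + 173*√30/1048582038 ≈ 2.2759e-5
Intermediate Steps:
T(D) = √2*√D (T(D) = √(2*D) = √2*√D)
j(m, s) = m*(m + 2*s) (j(m, s) = m*(2*s + m) = m*(m + 2*s))
1/(j(T(15), -173) + 45804) = 1/((√2*√15)*(√2*√15 + 2*(-173)) + 45804) = 1/(√30*(√30 - 346) + 45804) = 1/(√30*(-346 + √30) + 45804) = 1/(45804 + √30*(-346 + √30))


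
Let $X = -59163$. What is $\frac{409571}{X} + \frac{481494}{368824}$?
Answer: $- \frac{61286492491}{10910367156} \approx -5.6173$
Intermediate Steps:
$\frac{409571}{X} + \frac{481494}{368824} = \frac{409571}{-59163} + \frac{481494}{368824} = 409571 \left(- \frac{1}{59163}\right) + 481494 \cdot \frac{1}{368824} = - \frac{409571}{59163} + \frac{240747}{184412} = - \frac{61286492491}{10910367156}$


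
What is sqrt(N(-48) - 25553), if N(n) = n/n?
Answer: 4*I*sqrt(1597) ≈ 159.85*I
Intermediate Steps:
N(n) = 1
sqrt(N(-48) - 25553) = sqrt(1 - 25553) = sqrt(-25552) = 4*I*sqrt(1597)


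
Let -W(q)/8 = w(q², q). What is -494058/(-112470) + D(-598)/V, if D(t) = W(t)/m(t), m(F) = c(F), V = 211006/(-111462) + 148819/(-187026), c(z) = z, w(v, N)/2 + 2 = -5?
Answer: 781436062082587/175113514150805 ≈ 4.4625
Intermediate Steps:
w(v, N) = -14 (w(v, N) = -4 + 2*(-5) = -4 - 10 = -14)
W(q) = 112 (W(q) = -8*(-14) = 112)
V = -9341878589/3474382002 (V = 211006*(-1/111462) + 148819*(-1/187026) = -105503/55731 - 148819/187026 = -9341878589/3474382002 ≈ -2.6888)
m(F) = F
D(t) = 112/t
-494058/(-112470) + D(-598)/V = -494058/(-112470) + (112/(-598))/(-9341878589/3474382002) = -494058*(-1/112470) + (112*(-1/598))*(-3474382002/9341878589) = 82343/18745 - 56/299*(-3474382002/9341878589) = 82343/18745 + 14966568624/214863207547 = 781436062082587/175113514150805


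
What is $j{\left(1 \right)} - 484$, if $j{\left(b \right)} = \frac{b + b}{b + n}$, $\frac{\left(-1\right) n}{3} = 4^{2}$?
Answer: $- \frac{22750}{47} \approx -484.04$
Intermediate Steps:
$n = -48$ ($n = - 3 \cdot 4^{2} = \left(-3\right) 16 = -48$)
$j{\left(b \right)} = \frac{2 b}{-48 + b}$ ($j{\left(b \right)} = \frac{b + b}{b - 48} = \frac{2 b}{-48 + b}$)
$j{\left(1 \right)} - 484 = 2 \cdot 1 \frac{1}{-48 + 1} - 484 = 2 \cdot 1 \frac{1}{-47} - 484 = 2 \cdot 1 \left(- \frac{1}{47}\right) - 484 = - \frac{2}{47} - 484 = - \frac{22750}{47}$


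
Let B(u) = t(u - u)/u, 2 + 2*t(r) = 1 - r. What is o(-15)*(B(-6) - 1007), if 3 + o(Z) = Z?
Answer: 36249/2 ≈ 18125.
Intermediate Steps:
o(Z) = -3 + Z
t(r) = -½ - r/2 (t(r) = -1 + (1 - r)/2 = -1 + (½ - r/2) = -½ - r/2)
B(u) = -1/(2*u) (B(u) = (-½ - (u - u)/2)/u = (-½ - ½*0)/u = (-½ + 0)/u = -1/(2*u))
o(-15)*(B(-6) - 1007) = (-3 - 15)*(-½/(-6) - 1007) = -18*(-½*(-⅙) - 1007) = -18*(1/12 - 1007) = -18*(-12083/12) = 36249/2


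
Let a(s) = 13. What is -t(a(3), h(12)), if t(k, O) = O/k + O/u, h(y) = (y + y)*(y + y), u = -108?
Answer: -1520/39 ≈ -38.974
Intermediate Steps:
h(y) = 4*y² (h(y) = (2*y)*(2*y) = 4*y²)
t(k, O) = -O/108 + O/k (t(k, O) = O/k + O/(-108) = O/k + O*(-1/108) = O/k - O/108 = -O/108 + O/k)
-t(a(3), h(12)) = -(-12²/27 + (4*12²)/13) = -(-144/27 + (4*144)*(1/13)) = -(-1/108*576 + 576*(1/13)) = -(-16/3 + 576/13) = -1*1520/39 = -1520/39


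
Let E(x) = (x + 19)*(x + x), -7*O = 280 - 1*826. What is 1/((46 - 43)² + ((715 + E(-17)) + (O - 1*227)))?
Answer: 1/507 ≈ 0.0019724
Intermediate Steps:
O = 78 (O = -(280 - 1*826)/7 = -(280 - 826)/7 = -⅐*(-546) = 78)
E(x) = 2*x*(19 + x) (E(x) = (19 + x)*(2*x) = 2*x*(19 + x))
1/((46 - 43)² + ((715 + E(-17)) + (O - 1*227))) = 1/((46 - 43)² + ((715 + 2*(-17)*(19 - 17)) + (78 - 1*227))) = 1/(3² + ((715 + 2*(-17)*2) + (78 - 227))) = 1/(9 + ((715 - 68) - 149)) = 1/(9 + (647 - 149)) = 1/(9 + 498) = 1/507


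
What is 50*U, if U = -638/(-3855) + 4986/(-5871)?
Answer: -51584440/1508847 ≈ -34.188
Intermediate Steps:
U = -5158444/7544235 (U = -638*(-1/3855) + 4986*(-1/5871) = 638/3855 - 1662/1957 = -5158444/7544235 ≈ -0.68376)
50*U = 50*(-5158444/7544235) = -51584440/1508847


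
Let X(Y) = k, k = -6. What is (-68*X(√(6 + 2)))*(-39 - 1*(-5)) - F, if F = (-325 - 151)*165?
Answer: 64668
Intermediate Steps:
X(Y) = -6
F = -78540 (F = -476*165 = -78540)
(-68*X(√(6 + 2)))*(-39 - 1*(-5)) - F = (-68*(-6))*(-39 - 1*(-5)) - 1*(-78540) = 408*(-39 + 5) + 78540 = 408*(-34) + 78540 = -13872 + 78540 = 64668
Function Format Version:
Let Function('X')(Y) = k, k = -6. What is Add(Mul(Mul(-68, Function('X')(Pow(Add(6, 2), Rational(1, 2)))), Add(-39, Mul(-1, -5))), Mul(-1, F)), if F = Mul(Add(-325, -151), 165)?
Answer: 64668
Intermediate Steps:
Function('X')(Y) = -6
F = -78540 (F = Mul(-476, 165) = -78540)
Add(Mul(Mul(-68, Function('X')(Pow(Add(6, 2), Rational(1, 2)))), Add(-39, Mul(-1, -5))), Mul(-1, F)) = Add(Mul(Mul(-68, -6), Add(-39, Mul(-1, -5))), Mul(-1, -78540)) = Add(Mul(408, Add(-39, 5)), 78540) = Add(Mul(408, -34), 78540) = Add(-13872, 78540) = 64668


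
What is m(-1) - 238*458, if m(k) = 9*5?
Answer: -108959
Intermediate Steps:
m(k) = 45
m(-1) - 238*458 = 45 - 238*458 = 45 - 109004 = -108959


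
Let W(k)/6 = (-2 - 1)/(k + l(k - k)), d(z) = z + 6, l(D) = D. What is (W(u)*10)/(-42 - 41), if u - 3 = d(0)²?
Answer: 60/1079 ≈ 0.055607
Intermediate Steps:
d(z) = 6 + z
u = 39 (u = 3 + (6 + 0)² = 3 + 6² = 3 + 36 = 39)
W(k) = -18/k (W(k) = 6*((-2 - 1)/(k + (k - k))) = 6*(-3/(k + 0)) = 6*(-3/k) = -18/k)
(W(u)*10)/(-42 - 41) = (-18/39*10)/(-42 - 41) = (-18*1/39*10)/(-83) = -6/13*10*(-1/83) = -60/13*(-1/83) = 60/1079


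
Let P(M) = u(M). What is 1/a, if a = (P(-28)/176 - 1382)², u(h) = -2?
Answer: 7744/14790694689 ≈ 5.2357e-7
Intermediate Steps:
P(M) = -2
a = 14790694689/7744 (a = (-2/176 - 1382)² = (-2*1/176 - 1382)² = (-1/88 - 1382)² = (-121617/88)² = 14790694689/7744 ≈ 1.9100e+6)
1/a = 1/(14790694689/7744) = 7744/14790694689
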